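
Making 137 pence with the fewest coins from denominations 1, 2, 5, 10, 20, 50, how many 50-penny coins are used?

Greedy: take as many of the largest coin as possible, then repeat with the remainder.
137 = 2×50 + 1×20 + 1×10 + 1×5 + 1×2
Count of 50: 2

2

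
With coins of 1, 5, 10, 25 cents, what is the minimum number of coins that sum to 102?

102 − 4×25→2 − 2×1→0
Total coins = 4 + 2 = 6

6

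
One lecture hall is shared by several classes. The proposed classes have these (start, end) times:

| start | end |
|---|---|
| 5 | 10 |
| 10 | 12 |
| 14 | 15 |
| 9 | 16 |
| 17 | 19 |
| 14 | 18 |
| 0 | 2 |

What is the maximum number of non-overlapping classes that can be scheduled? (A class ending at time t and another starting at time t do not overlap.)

Sorted by end: (0,2)  (5,10)  (10,12)  (14,15)  (9,16)  (14,18)  (17,19)
take (0,2); take (5,10); take (10,12); take (14,15); take (17,19).
Selected 5 classes.

5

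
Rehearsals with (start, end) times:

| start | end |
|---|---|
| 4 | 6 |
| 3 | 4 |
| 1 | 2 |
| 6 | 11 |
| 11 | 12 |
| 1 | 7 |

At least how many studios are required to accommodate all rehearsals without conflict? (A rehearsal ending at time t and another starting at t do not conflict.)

Events (time:±→running): 1:+→1 1:+→2 … peak 2.

2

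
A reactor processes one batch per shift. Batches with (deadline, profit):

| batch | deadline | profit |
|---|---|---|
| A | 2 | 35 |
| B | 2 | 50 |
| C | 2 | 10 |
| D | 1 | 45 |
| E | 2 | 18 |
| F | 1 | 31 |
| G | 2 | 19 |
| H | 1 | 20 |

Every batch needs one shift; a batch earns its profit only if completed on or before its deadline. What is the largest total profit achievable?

By profit: B(d2,50), D(d1,45), A(d2,35), F(d1,31), H(d1,20), G(d2,19), E(d2,18), C(d2,10)
B→slot 2; D→slot 1; A skipped; F skipped; H skipped; G skipped; E skipped; C skipped.
Profit = 45 + 50 = 95

95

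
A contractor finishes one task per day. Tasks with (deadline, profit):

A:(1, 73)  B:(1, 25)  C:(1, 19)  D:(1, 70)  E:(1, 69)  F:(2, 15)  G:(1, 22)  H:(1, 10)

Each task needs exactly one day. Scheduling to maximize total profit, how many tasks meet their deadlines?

2

By profit: A(d1,73), D(d1,70), E(d1,69), B(d1,25), G(d1,22), C(d1,19), F(d2,15), H(d1,10)
A→slot 1; D skipped; E skipped; B skipped; G skipped; C skipped; F→slot 2; H skipped.
2 of 8 scheduled.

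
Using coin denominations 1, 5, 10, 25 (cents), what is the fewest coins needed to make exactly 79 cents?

7

79 − 3×25→4 − 4×1→0
Total coins = 3 + 4 = 7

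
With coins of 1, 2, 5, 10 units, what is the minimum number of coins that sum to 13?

13 − 1×10→3 − 1×2→1 − 1×1→0
Total coins = 1 + 1 + 1 = 3

3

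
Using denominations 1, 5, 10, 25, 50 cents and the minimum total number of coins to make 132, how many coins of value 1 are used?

132 = 2×50 + 1×25 + 1×5 + 2×1
Count of 1: 2

2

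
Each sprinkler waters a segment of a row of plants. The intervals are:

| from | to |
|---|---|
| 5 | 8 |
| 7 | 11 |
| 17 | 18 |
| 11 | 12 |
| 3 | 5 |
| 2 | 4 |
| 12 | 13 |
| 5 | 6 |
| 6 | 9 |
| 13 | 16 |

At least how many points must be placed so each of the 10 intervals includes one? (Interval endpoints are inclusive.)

By right end: [2,4]  [3,5]  [5,6]  [5,8]  [6,9]  [7,11]  [11,12]  [12,13]  [13,16]  [17,18]
[2,4] uncovered → point at 4; [5,6] uncovered → point at 6; [7,11] uncovered → point at 11; [12,13] uncovered → point at 13; [17,18] uncovered → point at 18.
Points: 4, 6, 11, 13, 18 (5 total).

5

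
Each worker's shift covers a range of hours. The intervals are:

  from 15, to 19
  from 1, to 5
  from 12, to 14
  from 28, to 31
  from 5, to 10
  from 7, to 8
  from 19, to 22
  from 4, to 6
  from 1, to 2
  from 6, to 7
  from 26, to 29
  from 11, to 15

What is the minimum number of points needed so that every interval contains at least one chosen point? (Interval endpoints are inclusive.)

6

Process intervals by earliest right end; each time one isn't hit yet, stab at its right endpoint.
By right end: [1,2]  [1,5]  [4,6]  [6,7]  [7,8]  [5,10]  [12,14]  [11,15]  [15,19]  [19,22]  [26,29]  [28,31]
[1,2] uncovered → point at 2; [4,6] uncovered → point at 6; [7,8] uncovered → point at 8; [12,14] uncovered → point at 14; [15,19] uncovered → point at 19; [26,29] uncovered → point at 29.
Points: 2, 6, 8, 14, 19, 29 (6 total).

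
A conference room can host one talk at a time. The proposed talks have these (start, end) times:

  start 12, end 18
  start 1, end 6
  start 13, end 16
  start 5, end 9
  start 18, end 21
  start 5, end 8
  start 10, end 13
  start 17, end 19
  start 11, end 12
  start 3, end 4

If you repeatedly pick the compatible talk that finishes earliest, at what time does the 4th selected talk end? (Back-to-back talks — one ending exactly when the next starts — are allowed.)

16

Sorted by end: (3,4)  (1,6)  (5,8)  (5,9)  (11,12)  (10,13)  (13,16)  (12,18)  (17,19)  (18,21)
take (3,4); skip (1,6); take (5,8); take (11,12); take (13,16); take (17,19); skip (18,21).
Selected: (3,4) (5,8) (11,12) (13,16) (17,19)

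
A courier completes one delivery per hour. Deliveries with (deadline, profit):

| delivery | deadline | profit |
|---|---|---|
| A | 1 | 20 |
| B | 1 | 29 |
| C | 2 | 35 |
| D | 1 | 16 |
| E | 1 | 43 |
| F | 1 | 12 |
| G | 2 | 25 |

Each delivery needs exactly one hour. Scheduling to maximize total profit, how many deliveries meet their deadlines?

By profit: E(d1,43), C(d2,35), B(d1,29), G(d2,25), A(d1,20), D(d1,16), F(d1,12)
E→slot 1; C→slot 2; B skipped; G skipped; A skipped; D skipped; F skipped.
2 of 7 scheduled.

2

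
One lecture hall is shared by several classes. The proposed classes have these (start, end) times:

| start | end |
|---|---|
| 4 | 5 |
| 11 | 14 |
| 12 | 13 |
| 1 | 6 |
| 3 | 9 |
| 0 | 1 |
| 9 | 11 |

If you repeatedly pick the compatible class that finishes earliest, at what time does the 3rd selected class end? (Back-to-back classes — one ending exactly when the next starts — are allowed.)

Sort by end time and greedily take each interval whose start is ≥ the last chosen end.
Sorted by end: (0,1)  (4,5)  (1,6)  (3,9)  (9,11)  (12,13)  (11,14)
take (0,1); take (4,5); skip (1,6); take (9,11); take (12,13).
Selected: (0,1) (4,5) (9,11) (12,13)

11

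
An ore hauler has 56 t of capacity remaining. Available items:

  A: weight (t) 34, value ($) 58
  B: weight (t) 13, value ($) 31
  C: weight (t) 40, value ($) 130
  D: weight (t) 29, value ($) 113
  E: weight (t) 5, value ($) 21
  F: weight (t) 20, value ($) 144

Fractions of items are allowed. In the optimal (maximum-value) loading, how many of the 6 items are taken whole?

Greedy by value/weight ratio, highest first.
Order: F (144/20=7.20) > E (21/5=4.20) > D (113/29=3.90) > C (130/40=3.25) > B (31/13=2.38) > A (58/34=1.71)
Fill: take F (20 @ 144) → take E (5 @ 21) → take D (29 @ 113) → take 2/40 of C → 6.50; 56/56 used.
3 item(s) taken whole; one partial (take 2/40 of C).

3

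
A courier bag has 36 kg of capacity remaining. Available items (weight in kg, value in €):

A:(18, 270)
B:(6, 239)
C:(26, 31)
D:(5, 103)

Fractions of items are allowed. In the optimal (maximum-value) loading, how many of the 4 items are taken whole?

Ratios (sorted): B 39.83, D 20.60, A 15.00, C 1.19
take B (6 @ 239); take D (5 @ 103); take A (18 @ 270); take 7/26 of C → 8.35. Capacity used 36/36.
3 item(s) taken whole; one partial (take 7/26 of C).

3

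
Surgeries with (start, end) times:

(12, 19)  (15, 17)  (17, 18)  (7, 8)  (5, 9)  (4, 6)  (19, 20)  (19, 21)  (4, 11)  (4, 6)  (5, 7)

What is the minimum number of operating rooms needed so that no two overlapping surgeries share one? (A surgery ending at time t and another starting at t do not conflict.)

5

Count concurrent intervals with a sweep; the peak is the room count.
Events (time:±→running): 4:+→1 4:+→2 4:+→3 5:+→4 5:+→5 … peak 5.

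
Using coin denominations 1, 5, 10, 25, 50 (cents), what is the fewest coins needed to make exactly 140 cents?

140 = 2×50 + 1×25 + 1×10 + 1×5
Total coins = 2 + 1 + 1 + 1 = 5

5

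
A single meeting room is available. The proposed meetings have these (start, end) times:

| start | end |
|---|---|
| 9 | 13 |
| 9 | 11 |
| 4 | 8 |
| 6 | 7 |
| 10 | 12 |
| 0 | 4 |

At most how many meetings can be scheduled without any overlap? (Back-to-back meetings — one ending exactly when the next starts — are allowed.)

3

Sorted by end: (0,4)  (6,7)  (4,8)  (9,11)  (10,12)  (9,13)
take (0,4); take (6,7); take (9,11); skip (10,12).
Selected 3 meetings.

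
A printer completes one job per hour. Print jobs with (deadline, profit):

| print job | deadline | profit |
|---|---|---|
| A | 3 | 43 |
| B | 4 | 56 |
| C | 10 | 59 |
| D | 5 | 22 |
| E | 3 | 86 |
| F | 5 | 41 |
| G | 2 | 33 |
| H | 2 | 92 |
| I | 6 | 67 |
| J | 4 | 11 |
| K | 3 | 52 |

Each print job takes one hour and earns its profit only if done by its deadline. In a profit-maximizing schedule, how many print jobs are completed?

Profit order: H=92 E=86 I=67 C=59 B=56 K=52 A=43 F=41 G=33 D=22 J=11
Assign: H→slot 2, E→slot 3, I→slot 6, C→slot 10, B→slot 4, K→slot 1, A skipped, F→slot 5, G skipped, D skipped, J skipped.
Slots: [1:K] [2:H] [3:E] [4:B] [5:F] [6:I] [10:C]
7 of 11 scheduled.

7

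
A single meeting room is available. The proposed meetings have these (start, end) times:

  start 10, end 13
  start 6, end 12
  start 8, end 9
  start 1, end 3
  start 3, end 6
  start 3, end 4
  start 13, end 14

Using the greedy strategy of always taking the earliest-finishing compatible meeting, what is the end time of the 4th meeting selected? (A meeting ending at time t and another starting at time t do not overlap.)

By end time: (1,3), (3,4), (3,6), (8,9), (6,12), (10,13), (13,14).
Pick (1,3); next start ≥ 3 → (3,4); next start ≥ 4 → (8,9); next start ≥ 9 → (10,13); next start ≥ 13 → (13,14).
Selected: (1,3) (3,4) (8,9) (10,13) (13,14)

13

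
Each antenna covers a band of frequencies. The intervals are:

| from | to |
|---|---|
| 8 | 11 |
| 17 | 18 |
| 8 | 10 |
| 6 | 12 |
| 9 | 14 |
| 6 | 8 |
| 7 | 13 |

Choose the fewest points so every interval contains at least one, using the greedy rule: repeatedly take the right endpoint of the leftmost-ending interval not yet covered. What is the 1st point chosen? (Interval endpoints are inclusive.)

Sort by right endpoint; whenever an interval is uncovered, place a point at its right end.
Sorted: [6,8] [8,10] [8,11] [6,12] [7,13] [9,14] [17,18]
{[6,8],[8,10],[8,11],[6,12],[7,13]} hit by 8; {[9,14]} hit by 14; {[17,18]} hit by 18.
Points: 8, 14, 18 (3 total).

8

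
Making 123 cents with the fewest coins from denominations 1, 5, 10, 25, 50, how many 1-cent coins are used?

123 − 2×50→23 − 2×10→3 − 3×1→0
Count of 1: 3

3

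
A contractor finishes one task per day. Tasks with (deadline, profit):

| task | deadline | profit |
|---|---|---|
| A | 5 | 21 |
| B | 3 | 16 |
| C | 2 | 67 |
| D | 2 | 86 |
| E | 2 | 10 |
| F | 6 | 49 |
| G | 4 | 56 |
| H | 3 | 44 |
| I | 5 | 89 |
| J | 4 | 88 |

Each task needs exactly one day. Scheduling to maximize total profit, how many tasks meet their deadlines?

Take jobs in profit order; each goes to the latest open slot no later than its deadline.
By profit: I(d5,89), J(d4,88), D(d2,86), C(d2,67), G(d4,56), F(d6,49), H(d3,44), A(d5,21), B(d3,16), E(d2,10)
I→slot 5; J→slot 4; D→slot 2; C→slot 1; G→slot 3; F→slot 6; H skipped; A skipped; B skipped; E skipped.
6 of 10 scheduled.

6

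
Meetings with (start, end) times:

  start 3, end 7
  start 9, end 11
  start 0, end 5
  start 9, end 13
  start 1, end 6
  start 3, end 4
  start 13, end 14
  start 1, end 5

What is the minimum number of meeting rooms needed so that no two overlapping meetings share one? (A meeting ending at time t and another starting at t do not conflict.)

starts: [0, 1, 1, 3, 3, 9, 9, 13]
ends:   [4, 5, 5, 6, 7, 11, 13, 14]
s0→1 s1→2 s1→3 s3→4 s3→5  — peak 5.

5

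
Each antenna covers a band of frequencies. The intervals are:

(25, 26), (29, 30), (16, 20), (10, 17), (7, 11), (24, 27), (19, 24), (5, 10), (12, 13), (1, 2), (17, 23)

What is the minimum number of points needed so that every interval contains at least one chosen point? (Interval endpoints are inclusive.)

Sorted: [1,2] [5,10] [7,11] [12,13] [10,17] [16,20] [17,23] [19,24] [25,26] [24,27] [29,30]
{[1,2]} hit by 2; {[5,10],[7,11]} hit by 10; {[12,13],[10,17]} hit by 13; {[16,20],[17,23],[19,24]} hit by 20; {[25,26],[24,27]} hit by 26; {[29,30]} hit by 30.
Points: 2, 10, 13, 20, 26, 30 (6 total).

6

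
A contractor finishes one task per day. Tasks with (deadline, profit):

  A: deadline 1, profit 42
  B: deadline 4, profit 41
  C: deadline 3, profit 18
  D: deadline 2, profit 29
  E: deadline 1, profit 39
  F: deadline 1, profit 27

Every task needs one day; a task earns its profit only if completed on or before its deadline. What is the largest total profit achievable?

130

By profit: A(d1,42), B(d4,41), E(d1,39), D(d2,29), F(d1,27), C(d3,18)
A→slot 1; B→slot 4; E skipped; D→slot 2; F skipped; C→slot 3.
Profit = 42 + 29 + 18 + 41 = 130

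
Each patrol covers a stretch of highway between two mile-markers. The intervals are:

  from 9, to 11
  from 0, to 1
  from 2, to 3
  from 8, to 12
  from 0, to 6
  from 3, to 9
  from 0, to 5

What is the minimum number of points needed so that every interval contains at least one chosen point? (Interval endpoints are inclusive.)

3

Sort by right endpoint; whenever an interval is uncovered, place a point at its right end.
Sorted: [0,1] [2,3] [0,5] [0,6] [3,9] [9,11] [8,12]
{[0,1]} hit by 1; {[2,3],[0,5],[0,6],[3,9]} hit by 3; {[9,11],[8,12]} hit by 11.
Points: 1, 3, 11 (3 total).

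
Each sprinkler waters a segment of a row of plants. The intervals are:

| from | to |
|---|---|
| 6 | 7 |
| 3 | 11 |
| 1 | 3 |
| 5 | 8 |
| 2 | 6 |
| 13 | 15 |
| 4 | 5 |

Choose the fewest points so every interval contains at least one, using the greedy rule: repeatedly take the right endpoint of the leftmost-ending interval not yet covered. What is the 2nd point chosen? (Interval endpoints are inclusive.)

5

Sort by right endpoint; whenever an interval is uncovered, place a point at its right end.
By right end: [1,3]  [4,5]  [2,6]  [6,7]  [5,8]  [3,11]  [13,15]
[1,3] uncovered → point at 3; [4,5] uncovered → point at 5; [6,7] uncovered → point at 7; [13,15] uncovered → point at 15.
Points: 3, 5, 7, 15 (4 total).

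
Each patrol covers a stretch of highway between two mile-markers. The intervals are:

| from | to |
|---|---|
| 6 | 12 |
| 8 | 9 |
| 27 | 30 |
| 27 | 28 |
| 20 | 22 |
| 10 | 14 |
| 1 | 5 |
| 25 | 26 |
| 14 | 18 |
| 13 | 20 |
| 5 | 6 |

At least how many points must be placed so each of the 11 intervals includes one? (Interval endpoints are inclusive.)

Sorted: [1,5] [5,6] [8,9] [6,12] [10,14] [14,18] [13,20] [20,22] [25,26] [27,28] [27,30]
{[1,5],[5,6]} hit by 5; {[8,9],[6,12]} hit by 9; {[10,14],[14,18],[13,20]} hit by 14; {[20,22]} hit by 22; {[25,26]} hit by 26; {[27,28],[27,30]} hit by 28.
Points: 5, 9, 14, 22, 26, 28 (6 total).

6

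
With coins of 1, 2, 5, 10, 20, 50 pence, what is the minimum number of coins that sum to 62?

3

62 − 1×50→12 − 1×10→2 − 1×2→0
Total coins = 1 + 1 + 1 = 3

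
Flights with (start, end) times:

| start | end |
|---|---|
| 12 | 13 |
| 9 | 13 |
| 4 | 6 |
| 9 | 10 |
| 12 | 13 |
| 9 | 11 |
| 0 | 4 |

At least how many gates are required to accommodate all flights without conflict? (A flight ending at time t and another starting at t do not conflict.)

starts: [0, 4, 9, 9, 9, 12, 12]
ends:   [4, 6, 10, 11, 13, 13, 13]
s0→1 e4→0 s4→1 e6→0 s9→1 s9→2 s9→3  — peak 3.

3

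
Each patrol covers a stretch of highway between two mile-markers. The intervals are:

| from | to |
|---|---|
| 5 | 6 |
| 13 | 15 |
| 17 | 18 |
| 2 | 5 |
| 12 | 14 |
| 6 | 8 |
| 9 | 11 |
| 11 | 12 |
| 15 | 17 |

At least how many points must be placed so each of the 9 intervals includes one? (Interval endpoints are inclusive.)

Sort by right endpoint; whenever an interval is uncovered, place a point at its right end.
By right end: [2,5]  [5,6]  [6,8]  [9,11]  [11,12]  [12,14]  [13,15]  [15,17]  [17,18]
[2,5] uncovered → point at 5; [6,8] uncovered → point at 8; [9,11] uncovered → point at 11; [12,14] uncovered → point at 14; [15,17] uncovered → point at 17.
Points: 5, 8, 11, 14, 17 (5 total).

5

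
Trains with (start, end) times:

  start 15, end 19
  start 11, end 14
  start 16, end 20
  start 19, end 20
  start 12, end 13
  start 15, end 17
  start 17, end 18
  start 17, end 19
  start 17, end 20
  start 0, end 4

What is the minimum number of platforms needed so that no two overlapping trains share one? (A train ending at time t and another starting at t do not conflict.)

The answer is the maximum number of intervals overlapping at any instant.
Events (time:±→running): 0:+→1 4:-→0 11:+→1 12:+→2 13:-→1 14:-→0 15:+→1 15:+→2 16:+→3 17:-→2 17:+→3 17:+→4 17:+→5 … peak 5.

5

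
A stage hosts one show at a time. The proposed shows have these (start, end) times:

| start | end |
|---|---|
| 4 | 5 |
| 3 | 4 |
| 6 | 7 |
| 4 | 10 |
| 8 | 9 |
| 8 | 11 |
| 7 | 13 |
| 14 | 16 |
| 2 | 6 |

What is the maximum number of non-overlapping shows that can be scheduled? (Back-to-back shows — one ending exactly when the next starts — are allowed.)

5

Greedy by earliest finish: after sorting by end time, pick each interval compatible with the last pick.
Sorted by end: (3,4)  (4,5)  (2,6)  (6,7)  (8,9)  (4,10)  (8,11)  (7,13)  (14,16)
take (3,4); take (4,5); take (6,7); take (8,9); take (14,16).
Selected 5 shows.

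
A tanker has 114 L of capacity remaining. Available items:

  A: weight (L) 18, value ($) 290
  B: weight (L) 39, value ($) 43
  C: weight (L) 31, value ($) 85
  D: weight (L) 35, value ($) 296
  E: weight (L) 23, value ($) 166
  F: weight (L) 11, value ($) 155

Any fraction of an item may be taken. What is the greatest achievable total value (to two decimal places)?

Greedy by value/weight ratio, highest first.
Ratios (sorted): A 16.11, F 14.09, D 8.46, E 7.22, C 2.74, B 1.10
take A (18 @ 290); take F (11 @ 155); take D (35 @ 296); take E (23 @ 166); take 27/31 of C → 74.03. Capacity used 114/114.
Total value = 981.03

981.03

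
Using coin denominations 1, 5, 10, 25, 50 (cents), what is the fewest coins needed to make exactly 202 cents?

6

Use the largest denomination that fits, subtract, and repeat.
202 = 4×50 + 2×1
Total coins = 4 + 2 = 6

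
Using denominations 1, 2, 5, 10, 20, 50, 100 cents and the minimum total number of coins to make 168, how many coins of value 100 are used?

168 − 1×100→68 − 1×50→18 − 1×10→8 − 1×5→3 − 1×2→1 − 1×1→0
Count of 100: 1

1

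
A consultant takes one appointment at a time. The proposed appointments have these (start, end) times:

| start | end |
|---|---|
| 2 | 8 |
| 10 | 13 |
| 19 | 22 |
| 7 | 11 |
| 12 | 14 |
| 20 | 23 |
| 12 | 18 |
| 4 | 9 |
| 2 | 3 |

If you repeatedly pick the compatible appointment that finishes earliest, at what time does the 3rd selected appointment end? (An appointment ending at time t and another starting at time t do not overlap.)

Greedy by earliest finish: after sorting by end time, pick each interval compatible with the last pick.
Sorted by end: (2,3)  (2,8)  (4,9)  (7,11)  (10,13)  (12,14)  (12,18)  (19,22)  (20,23)
take (2,3); take (4,9); take (10,13); take (19,22).
Selected: (2,3) (4,9) (10,13) (19,22)

13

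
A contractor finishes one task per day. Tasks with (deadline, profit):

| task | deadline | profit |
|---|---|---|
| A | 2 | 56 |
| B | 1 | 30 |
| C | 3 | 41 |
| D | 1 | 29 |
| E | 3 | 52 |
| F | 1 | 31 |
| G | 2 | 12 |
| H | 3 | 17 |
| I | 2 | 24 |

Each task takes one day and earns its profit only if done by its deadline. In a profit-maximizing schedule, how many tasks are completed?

Sort by profit descending; place each in the latest free slot ≤ its deadline.
Profit order: A=56 E=52 C=41 F=31 B=30 D=29 I=24 H=17 G=12
Assign: A→slot 2, E→slot 3, C→slot 1, F skipped, B skipped, D skipped, I skipped, H skipped, G skipped.
Slots: [1:C] [2:A] [3:E]
3 of 9 scheduled.

3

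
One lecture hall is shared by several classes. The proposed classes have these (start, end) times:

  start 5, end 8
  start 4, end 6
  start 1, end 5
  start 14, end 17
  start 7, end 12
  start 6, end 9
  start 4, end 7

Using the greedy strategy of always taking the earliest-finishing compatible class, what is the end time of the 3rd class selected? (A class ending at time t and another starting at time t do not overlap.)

Greedy by earliest finish: after sorting by end time, pick each interval compatible with the last pick.
By end time: (1,5), (4,6), (4,7), (5,8), (6,9), (7,12), (14,17).
Pick (1,5); next start ≥ 5 → (5,8); next start ≥ 8 → (14,17).
Selected: (1,5) (5,8) (14,17)

17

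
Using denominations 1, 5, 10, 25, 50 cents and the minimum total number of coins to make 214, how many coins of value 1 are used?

214 = 4×50 + 1×10 + 4×1
Count of 1: 4

4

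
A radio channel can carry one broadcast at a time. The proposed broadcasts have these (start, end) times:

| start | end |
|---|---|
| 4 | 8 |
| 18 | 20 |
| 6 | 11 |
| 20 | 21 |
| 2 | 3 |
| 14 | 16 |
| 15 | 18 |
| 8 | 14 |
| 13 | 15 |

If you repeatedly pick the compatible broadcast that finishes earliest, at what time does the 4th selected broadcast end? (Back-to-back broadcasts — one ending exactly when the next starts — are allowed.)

By end time: (2,3), (4,8), (6,11), (8,14), (13,15), (14,16), (15,18), (18,20), (20,21).
Pick (2,3); next start ≥ 3 → (4,8); next start ≥ 8 → (8,14); next start ≥ 14 → (14,16); next start ≥ 16 → (18,20); next start ≥ 20 → (20,21).
Selected: (2,3) (4,8) (8,14) (14,16) (18,20) (20,21)

16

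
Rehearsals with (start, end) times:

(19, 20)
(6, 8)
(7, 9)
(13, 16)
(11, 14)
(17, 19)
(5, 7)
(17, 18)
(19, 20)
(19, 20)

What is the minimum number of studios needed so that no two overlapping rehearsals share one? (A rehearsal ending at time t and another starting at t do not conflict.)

3

The answer is the maximum number of intervals overlapping at any instant.
Events (time:±→running): 5:+→1 6:+→2 7:-→1 7:+→2 8:-→1 9:-→0 11:+→1 13:+→2 14:-→1 16:-→0 17:+→1 17:+→2 18:-→1 19:-→0 19:+→1 19:+→2 19:+→3 … peak 3.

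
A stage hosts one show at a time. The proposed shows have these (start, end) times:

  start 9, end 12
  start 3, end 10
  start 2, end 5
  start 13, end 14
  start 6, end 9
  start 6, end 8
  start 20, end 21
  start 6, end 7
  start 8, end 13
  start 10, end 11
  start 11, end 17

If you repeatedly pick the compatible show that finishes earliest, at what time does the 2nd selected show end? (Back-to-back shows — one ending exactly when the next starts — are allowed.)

7

Sort by end time and greedily take each interval whose start is ≥ the last chosen end.
By end time: (2,5), (6,7), (6,8), (6,9), (3,10), (10,11), (9,12), (8,13), (13,14), (11,17), (20,21).
Pick (2,5); next start ≥ 5 → (6,7); next start ≥ 7 → (10,11); next start ≥ 11 → (13,14); next start ≥ 14 → (20,21).
Selected: (2,5) (6,7) (10,11) (13,14) (20,21)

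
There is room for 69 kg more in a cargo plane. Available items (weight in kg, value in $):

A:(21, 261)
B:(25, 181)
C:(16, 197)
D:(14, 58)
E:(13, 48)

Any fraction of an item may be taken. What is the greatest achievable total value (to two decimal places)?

668.00

Order: A (261/21=12.43) > C (197/16=12.31) > B (181/25=7.24) > D (58/14=4.14) > E (48/13=3.69)
Fill: take A (21 @ 261) → take C (16 @ 197) → take B (25 @ 181) → take 7/14 of D → 29.00; 69/69 used.
Total value = 668.00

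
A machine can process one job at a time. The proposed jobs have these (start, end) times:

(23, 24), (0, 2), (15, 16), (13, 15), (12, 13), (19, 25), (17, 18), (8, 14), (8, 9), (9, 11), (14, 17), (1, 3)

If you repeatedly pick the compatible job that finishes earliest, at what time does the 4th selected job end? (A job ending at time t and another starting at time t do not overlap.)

Sorted by end: (0,2)  (1,3)  (8,9)  (9,11)  (12,13)  (8,14)  (13,15)  (15,16)  (14,17)  (17,18)  (23,24)  (19,25)
take (0,2); skip (1,3); take (8,9); take (9,11); take (12,13); take (13,15); take (15,16); skip (14,17); take (17,18); take (23,24).
Selected: (0,2) (8,9) (9,11) (12,13) (13,15) (15,16) (17,18) (23,24)

13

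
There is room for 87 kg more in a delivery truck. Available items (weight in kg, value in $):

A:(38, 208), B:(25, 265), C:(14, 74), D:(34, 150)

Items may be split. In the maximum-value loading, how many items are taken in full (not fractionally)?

Sort by value per unit weight and fill in that order.
Order: B (265/25=10.60) > A (208/38=5.47) > C (74/14=5.29) > D (150/34=4.41)
Fill: take B (25 @ 265) → take A (38 @ 208) → take C (14 @ 74) → take 10/34 of D → 44.12; 87/87 used.
3 item(s) taken whole; one partial (take 10/34 of D).

3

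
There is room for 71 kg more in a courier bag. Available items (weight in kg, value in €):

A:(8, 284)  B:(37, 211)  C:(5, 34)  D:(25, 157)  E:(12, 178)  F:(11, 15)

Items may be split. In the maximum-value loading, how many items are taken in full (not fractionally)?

Sort by value per unit weight and fill in that order.
Ratios (sorted): A 35.50, E 14.83, C 6.80, D 6.28, B 5.70, F 1.36
take A (8 @ 284); take E (12 @ 178); take C (5 @ 34); take D (25 @ 157); take 21/37 of B → 119.76. Capacity used 71/71.
4 item(s) taken whole; one partial (take 21/37 of B).

4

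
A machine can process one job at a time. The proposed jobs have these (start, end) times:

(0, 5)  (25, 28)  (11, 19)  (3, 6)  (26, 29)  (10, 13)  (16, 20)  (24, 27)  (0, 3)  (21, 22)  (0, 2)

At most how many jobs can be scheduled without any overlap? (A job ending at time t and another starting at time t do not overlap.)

6

Sorted by end: (0,2)  (0,3)  (0,5)  (3,6)  (10,13)  (11,19)  (16,20)  (21,22)  (24,27)  (25,28)  (26,29)
take (0,2); take (3,6); take (10,13); take (16,20); take (21,22); take (24,27); skip (25,28); skip (26,29).
Selected 6 jobs.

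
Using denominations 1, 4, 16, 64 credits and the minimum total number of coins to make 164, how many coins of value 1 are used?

164 = 2×64 + 2×16 + 1×4
Count of 1: 0

0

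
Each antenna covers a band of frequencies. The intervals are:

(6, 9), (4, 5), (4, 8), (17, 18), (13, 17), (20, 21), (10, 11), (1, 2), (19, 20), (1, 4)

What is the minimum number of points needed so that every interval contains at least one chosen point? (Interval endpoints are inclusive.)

6

Sorted: [1,2] [1,4] [4,5] [4,8] [6,9] [10,11] [13,17] [17,18] [19,20] [20,21]
{[1,2],[1,4]} hit by 2; {[4,5],[4,8]} hit by 5; {[6,9]} hit by 9; {[10,11]} hit by 11; {[13,17],[17,18]} hit by 17; {[19,20],[20,21]} hit by 20.
Points: 2, 5, 9, 11, 17, 20 (6 total).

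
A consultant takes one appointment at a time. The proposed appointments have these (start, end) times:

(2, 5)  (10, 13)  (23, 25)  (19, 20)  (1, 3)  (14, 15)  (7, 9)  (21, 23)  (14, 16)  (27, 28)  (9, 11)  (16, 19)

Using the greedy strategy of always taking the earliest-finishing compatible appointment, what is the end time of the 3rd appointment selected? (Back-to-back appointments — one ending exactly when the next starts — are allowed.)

11

Greedy by earliest finish: after sorting by end time, pick each interval compatible with the last pick.
Sorted by end: (1,3)  (2,5)  (7,9)  (9,11)  (10,13)  (14,15)  (14,16)  (16,19)  (19,20)  (21,23)  (23,25)  (27,28)
take (1,3); skip (2,5); take (7,9); take (9,11); take (14,15); skip (14,16); take (16,19); take (19,20); take (21,23); take (23,25); take (27,28).
Selected: (1,3) (7,9) (9,11) (14,15) (16,19) (19,20) (21,23) (23,25) (27,28)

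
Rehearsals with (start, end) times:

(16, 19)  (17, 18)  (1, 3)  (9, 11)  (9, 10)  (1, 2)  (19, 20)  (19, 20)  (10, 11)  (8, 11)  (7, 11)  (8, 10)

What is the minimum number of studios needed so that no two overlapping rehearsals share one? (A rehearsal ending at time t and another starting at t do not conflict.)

5

Events (time:±→running): 1:+→1 1:+→2 2:-→1 3:-→0 7:+→1 8:+→2 8:+→3 9:+→4 9:+→5 … peak 5.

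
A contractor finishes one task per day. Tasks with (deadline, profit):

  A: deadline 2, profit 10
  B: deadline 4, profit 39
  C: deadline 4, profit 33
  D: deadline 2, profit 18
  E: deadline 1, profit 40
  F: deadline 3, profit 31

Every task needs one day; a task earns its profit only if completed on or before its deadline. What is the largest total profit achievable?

143

Profit order: E=40 B=39 C=33 F=31 D=18 A=10
Assign: E→slot 1, B→slot 4, C→slot 3, F→slot 2, D skipped, A skipped.
Slots: [1:E] [2:F] [3:C] [4:B]
Profit = 40 + 31 + 33 + 39 = 143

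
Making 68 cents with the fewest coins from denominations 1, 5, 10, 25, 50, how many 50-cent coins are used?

1

Use the largest denomination that fits, subtract, and repeat.
68 = 1×50 + 1×10 + 1×5 + 3×1
Count of 50: 1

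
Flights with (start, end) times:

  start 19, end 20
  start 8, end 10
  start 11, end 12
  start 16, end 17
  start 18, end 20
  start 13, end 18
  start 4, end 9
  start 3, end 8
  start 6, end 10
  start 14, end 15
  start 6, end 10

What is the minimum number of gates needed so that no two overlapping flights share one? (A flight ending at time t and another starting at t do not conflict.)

Count concurrent intervals with a sweep; the peak is the room count.
Events (time:±→running): 3:+→1 4:+→2 6:+→3 6:+→4 … peak 4.

4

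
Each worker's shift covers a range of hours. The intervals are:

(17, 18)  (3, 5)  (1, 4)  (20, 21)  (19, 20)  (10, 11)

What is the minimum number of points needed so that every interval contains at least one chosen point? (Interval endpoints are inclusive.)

4

Sorted: [1,4] [3,5] [10,11] [17,18] [19,20] [20,21]
{[1,4],[3,5]} hit by 4; {[10,11]} hit by 11; {[17,18]} hit by 18; {[19,20],[20,21]} hit by 20.
Points: 4, 11, 18, 20 (4 total).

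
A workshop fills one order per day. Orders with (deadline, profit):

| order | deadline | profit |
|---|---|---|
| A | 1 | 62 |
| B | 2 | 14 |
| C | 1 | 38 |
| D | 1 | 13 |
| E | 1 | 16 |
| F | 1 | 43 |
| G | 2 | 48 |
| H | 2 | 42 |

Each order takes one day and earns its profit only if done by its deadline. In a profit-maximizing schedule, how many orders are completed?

Sort by profit descending; place each in the latest free slot ≤ its deadline.
Profit order: A=62 G=48 F=43 H=42 C=38 E=16 B=14 D=13
Assign: A→slot 1, G→slot 2, F skipped, H skipped, C skipped, E skipped, B skipped, D skipped.
Slots: [1:A] [2:G]
2 of 8 scheduled.

2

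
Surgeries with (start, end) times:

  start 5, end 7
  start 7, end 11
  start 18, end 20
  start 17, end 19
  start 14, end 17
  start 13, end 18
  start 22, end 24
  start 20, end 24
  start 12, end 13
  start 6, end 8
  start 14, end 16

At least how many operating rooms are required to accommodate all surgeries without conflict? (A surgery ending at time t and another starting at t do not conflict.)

3

The answer is the maximum number of intervals overlapping at any instant.
Events (time:±→running): 5:+→1 6:+→2 7:-→1 7:+→2 8:-→1 11:-→0 12:+→1 13:-→0 13:+→1 14:+→2 14:+→3 … peak 3.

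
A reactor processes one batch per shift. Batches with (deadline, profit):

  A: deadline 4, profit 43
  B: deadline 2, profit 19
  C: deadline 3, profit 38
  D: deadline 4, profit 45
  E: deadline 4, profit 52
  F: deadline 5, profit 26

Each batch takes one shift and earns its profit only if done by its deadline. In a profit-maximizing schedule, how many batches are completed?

Sort by profit descending; place each in the latest free slot ≤ its deadline.
Profit order: E=52 D=45 A=43 C=38 F=26 B=19
Assign: E→slot 4, D→slot 3, A→slot 2, C→slot 1, F→slot 5, B skipped.
Slots: [1:C] [2:A] [3:D] [4:E] [5:F]
5 of 6 scheduled.

5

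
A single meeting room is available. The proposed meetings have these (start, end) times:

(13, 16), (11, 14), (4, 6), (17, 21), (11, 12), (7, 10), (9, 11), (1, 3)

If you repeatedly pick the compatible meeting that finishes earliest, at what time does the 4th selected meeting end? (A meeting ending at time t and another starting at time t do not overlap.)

By end time: (1,3), (4,6), (7,10), (9,11), (11,12), (11,14), (13,16), (17,21).
Pick (1,3); next start ≥ 3 → (4,6); next start ≥ 6 → (7,10); next start ≥ 10 → (11,12); next start ≥ 12 → (13,16); next start ≥ 16 → (17,21).
Selected: (1,3) (4,6) (7,10) (11,12) (13,16) (17,21)

12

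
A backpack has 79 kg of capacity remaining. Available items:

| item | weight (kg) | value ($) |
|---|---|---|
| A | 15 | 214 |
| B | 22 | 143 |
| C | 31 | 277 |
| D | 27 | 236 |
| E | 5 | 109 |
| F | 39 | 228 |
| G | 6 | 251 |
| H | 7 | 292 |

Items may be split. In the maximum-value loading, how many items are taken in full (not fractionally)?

Sort by value per unit weight and fill in that order.
Order: G (251/6=41.83) > H (292/7=41.71) > E (109/5=21.80) > A (214/15=14.27) > C (277/31=8.94) > D (236/27=8.74) > B (143/22=6.50) > F (228/39=5.85)
Fill: take G (6 @ 251) → take H (7 @ 292) → take E (5 @ 109) → take A (15 @ 214) → take C (31 @ 277) → take 15/27 of D → 131.11; 79/79 used.
5 item(s) taken whole; one partial (take 15/27 of D).

5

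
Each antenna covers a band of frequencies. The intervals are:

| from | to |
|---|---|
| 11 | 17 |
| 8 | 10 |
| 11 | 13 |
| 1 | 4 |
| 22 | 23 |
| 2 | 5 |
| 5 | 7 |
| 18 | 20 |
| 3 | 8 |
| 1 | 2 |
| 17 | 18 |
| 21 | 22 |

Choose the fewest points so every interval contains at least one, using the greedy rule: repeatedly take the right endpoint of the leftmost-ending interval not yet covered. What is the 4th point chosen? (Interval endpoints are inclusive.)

Sorted: [1,2] [1,4] [2,5] [5,7] [3,8] [8,10] [11,13] [11,17] [17,18] [18,20] [21,22] [22,23]
{[1,2],[1,4],[2,5]} hit by 2; {[5,7],[3,8]} hit by 7; {[8,10]} hit by 10; {[11,13],[11,17]} hit by 13; {[17,18],[18,20]} hit by 18; {[21,22],[22,23]} hit by 22.
Points: 2, 7, 10, 13, 18, 22 (6 total).

13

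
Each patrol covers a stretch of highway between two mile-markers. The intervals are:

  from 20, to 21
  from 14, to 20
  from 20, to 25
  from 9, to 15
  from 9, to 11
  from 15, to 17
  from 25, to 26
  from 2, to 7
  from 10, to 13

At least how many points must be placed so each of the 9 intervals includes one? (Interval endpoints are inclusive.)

5

Process intervals by earliest right end; each time one isn't hit yet, stab at its right endpoint.
Sorted: [2,7] [9,11] [10,13] [9,15] [15,17] [14,20] [20,21] [20,25] [25,26]
{[2,7]} hit by 7; {[9,11],[10,13],[9,15]} hit by 11; {[15,17],[14,20]} hit by 17; {[20,21],[20,25]} hit by 21; {[25,26]} hit by 26.
Points: 7, 11, 17, 21, 26 (5 total).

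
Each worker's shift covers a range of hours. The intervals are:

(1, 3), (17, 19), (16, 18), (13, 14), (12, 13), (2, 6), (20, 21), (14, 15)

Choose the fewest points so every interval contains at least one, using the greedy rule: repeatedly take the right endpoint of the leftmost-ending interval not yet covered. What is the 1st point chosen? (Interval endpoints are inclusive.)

3

Sort by right endpoint; whenever an interval is uncovered, place a point at its right end.
Sorted: [1,3] [2,6] [12,13] [13,14] [14,15] [16,18] [17,19] [20,21]
{[1,3],[2,6]} hit by 3; {[12,13],[13,14]} hit by 13; {[14,15]} hit by 15; {[16,18],[17,19]} hit by 18; {[20,21]} hit by 21.
Points: 3, 13, 15, 18, 21 (5 total).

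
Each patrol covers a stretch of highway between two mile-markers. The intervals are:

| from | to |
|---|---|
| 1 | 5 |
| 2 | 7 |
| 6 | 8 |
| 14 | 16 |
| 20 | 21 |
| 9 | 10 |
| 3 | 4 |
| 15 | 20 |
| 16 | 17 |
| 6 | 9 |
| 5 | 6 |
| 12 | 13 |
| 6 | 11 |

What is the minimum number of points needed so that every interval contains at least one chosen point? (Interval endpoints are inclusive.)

By right end: [3,4]  [1,5]  [5,6]  [2,7]  [6,8]  [6,9]  [9,10]  [6,11]  [12,13]  [14,16]  [16,17]  [15,20]  [20,21]
[3,4] uncovered → point at 4; [5,6] uncovered → point at 6; [9,10] uncovered → point at 10; [12,13] uncovered → point at 13; [14,16] uncovered → point at 16; [20,21] uncovered → point at 21.
Points: 4, 6, 10, 13, 16, 21 (6 total).

6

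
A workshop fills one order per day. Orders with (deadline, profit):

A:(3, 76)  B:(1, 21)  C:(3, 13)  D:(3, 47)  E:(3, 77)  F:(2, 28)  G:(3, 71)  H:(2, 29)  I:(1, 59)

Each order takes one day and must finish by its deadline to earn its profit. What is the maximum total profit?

224

Sort by profit descending; place each in the latest free slot ≤ its deadline.
Profit order: E=77 A=76 G=71 I=59 D=47 H=29 F=28 B=21 C=13
Assign: E→slot 3, A→slot 2, G→slot 1, I skipped, D skipped, H skipped, F skipped, B skipped, C skipped.
Slots: [1:G] [2:A] [3:E]
Profit = 71 + 76 + 77 = 224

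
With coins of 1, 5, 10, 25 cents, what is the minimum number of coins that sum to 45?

Greedy: take as many of the largest coin as possible, then repeat with the remainder.
45 − 1×25→20 − 2×10→0
Total coins = 1 + 2 = 3

3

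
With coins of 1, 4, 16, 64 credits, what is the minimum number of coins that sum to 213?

6

213 − 3×64→21 − 1×16→5 − 1×4→1 − 1×1→0
Total coins = 3 + 1 + 1 + 1 = 6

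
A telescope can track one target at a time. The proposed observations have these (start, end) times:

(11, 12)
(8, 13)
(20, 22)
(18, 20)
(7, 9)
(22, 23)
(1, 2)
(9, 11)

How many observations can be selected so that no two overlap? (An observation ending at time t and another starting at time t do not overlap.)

7

Sort by end time and greedily take each interval whose start is ≥ the last chosen end.
Sorted by end: (1,2)  (7,9)  (9,11)  (11,12)  (8,13)  (18,20)  (20,22)  (22,23)
take (1,2); take (7,9); take (9,11); take (11,12); skip (8,13); take (18,20); take (20,22); take (22,23).
Selected 7 observations.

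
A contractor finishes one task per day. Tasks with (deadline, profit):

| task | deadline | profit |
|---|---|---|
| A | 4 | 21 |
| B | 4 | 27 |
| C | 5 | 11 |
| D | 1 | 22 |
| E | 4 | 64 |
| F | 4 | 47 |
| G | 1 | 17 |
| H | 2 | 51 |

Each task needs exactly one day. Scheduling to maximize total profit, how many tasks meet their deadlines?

Sort by profit descending; place each in the latest free slot ≤ its deadline.
Profit order: E=64 H=51 F=47 B=27 D=22 A=21 G=17 C=11
Assign: E→slot 4, H→slot 2, F→slot 3, B→slot 1, D skipped, A skipped, G skipped, C→slot 5.
Slots: [1:B] [2:H] [3:F] [4:E] [5:C]
5 of 8 scheduled.

5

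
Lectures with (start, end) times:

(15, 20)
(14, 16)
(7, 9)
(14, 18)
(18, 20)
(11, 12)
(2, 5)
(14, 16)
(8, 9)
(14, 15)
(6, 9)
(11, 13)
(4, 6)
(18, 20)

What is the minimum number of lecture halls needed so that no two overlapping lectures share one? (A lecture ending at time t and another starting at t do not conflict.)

The answer is the maximum number of intervals overlapping at any instant.
starts: [2, 4, 6, 7, 8, 11, 11, 14, 14, 14, 14, 15, 18, 18]
ends:   [5, 6, 9, 9, 9, 12, 13, 15, 16, 16, 18, 20, 20, 20]
s2→1 s4→2 e5→1 e6→0 s6→1 s7→2 s8→3 e9→2 e9→1 e9→0 s11→1 s11→2 e12→1 e13→0 s14→1 s14→2 s14→3 s14→4  — peak 4.

4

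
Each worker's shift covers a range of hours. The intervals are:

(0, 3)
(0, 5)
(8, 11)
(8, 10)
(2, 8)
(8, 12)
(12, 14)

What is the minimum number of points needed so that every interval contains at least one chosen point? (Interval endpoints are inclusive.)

Sorted: [0,3] [0,5] [2,8] [8,10] [8,11] [8,12] [12,14]
{[0,3],[0,5],[2,8]} hit by 3; {[8,10],[8,11],[8,12]} hit by 10; {[12,14]} hit by 14.
Points: 3, 10, 14 (3 total).

3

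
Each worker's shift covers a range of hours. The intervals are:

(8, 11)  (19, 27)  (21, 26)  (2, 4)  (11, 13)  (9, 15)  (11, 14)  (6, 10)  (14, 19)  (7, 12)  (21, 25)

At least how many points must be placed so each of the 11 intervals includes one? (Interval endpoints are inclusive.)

Process intervals by earliest right end; each time one isn't hit yet, stab at its right endpoint.
By right end: [2,4]  [6,10]  [8,11]  [7,12]  [11,13]  [11,14]  [9,15]  [14,19]  [21,25]  [21,26]  [19,27]
[2,4] uncovered → point at 4; [6,10] uncovered → point at 10; [11,13] uncovered → point at 13; [14,19] uncovered → point at 19; [21,25] uncovered → point at 25.
Points: 4, 10, 13, 19, 25 (5 total).

5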